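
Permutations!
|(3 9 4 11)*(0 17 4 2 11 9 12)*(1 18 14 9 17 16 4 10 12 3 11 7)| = 6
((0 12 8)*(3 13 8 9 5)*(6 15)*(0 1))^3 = (0 5 8 12 3 1 9 13)(6 15)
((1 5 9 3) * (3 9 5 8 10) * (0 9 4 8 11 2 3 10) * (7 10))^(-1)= (0 8 4 9)(1 3 2 11)(7 10)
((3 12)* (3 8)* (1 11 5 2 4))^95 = ((1 11 5 2 4)(3 12 8))^95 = (3 8 12)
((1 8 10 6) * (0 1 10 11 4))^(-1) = (0 4 11 8 1)(6 10)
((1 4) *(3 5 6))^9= ((1 4)(3 5 6))^9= (6)(1 4)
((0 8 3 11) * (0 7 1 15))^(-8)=((0 8 3 11 7 1 15))^(-8)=(0 15 1 7 11 3 8)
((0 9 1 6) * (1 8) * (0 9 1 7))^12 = ((0 1 6 9 8 7))^12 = (9)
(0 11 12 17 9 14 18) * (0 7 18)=(0 11 12 17 9 14)(7 18)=[11, 1, 2, 3, 4, 5, 6, 18, 8, 14, 10, 12, 17, 13, 0, 15, 16, 9, 7]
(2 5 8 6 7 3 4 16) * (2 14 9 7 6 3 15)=[0, 1, 5, 4, 16, 8, 6, 15, 3, 7, 10, 11, 12, 13, 9, 2, 14]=(2 5 8 3 4 16 14 9 7 15)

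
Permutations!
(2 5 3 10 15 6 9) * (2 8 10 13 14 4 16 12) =(2 5 3 13 14 4 16 12)(6 9 8 10 15) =[0, 1, 5, 13, 16, 3, 9, 7, 10, 8, 15, 11, 2, 14, 4, 6, 12]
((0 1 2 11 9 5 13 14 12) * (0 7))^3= (0 11 13 7 2 5 12 1 9 14)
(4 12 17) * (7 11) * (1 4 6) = (1 4 12 17 6)(7 11) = [0, 4, 2, 3, 12, 5, 1, 11, 8, 9, 10, 7, 17, 13, 14, 15, 16, 6]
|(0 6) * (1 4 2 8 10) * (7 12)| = 10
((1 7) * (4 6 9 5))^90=((1 7)(4 6 9 5))^90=(4 9)(5 6)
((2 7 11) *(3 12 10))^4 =(2 7 11)(3 12 10)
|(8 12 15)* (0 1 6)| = |(0 1 6)(8 12 15)| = 3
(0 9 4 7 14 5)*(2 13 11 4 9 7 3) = (0 7 14 5)(2 13 11 4 3) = [7, 1, 13, 2, 3, 0, 6, 14, 8, 9, 10, 4, 12, 11, 5]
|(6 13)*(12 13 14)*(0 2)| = 4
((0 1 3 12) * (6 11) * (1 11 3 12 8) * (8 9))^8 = (12)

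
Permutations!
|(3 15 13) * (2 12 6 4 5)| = 15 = |(2 12 6 4 5)(3 15 13)|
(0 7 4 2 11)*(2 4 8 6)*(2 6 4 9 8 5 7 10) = (0 10 2 11)(4 9 8)(5 7) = [10, 1, 11, 3, 9, 7, 6, 5, 4, 8, 2, 0]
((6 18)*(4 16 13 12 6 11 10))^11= ((4 16 13 12 6 18 11 10))^11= (4 12 11 16 6 10 13 18)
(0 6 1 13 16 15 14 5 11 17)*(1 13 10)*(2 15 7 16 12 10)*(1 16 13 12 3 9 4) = (0 6 12 10 16 7 13 3 9 4 1 2 15 14 5 11 17) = [6, 2, 15, 9, 1, 11, 12, 13, 8, 4, 16, 17, 10, 3, 5, 14, 7, 0]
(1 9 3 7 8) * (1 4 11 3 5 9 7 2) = (1 7 8 4 11 3 2)(5 9) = [0, 7, 1, 2, 11, 9, 6, 8, 4, 5, 10, 3]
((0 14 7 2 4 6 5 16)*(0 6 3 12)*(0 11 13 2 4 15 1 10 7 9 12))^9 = (16)(0 10 13 14 7 2 9 4 15 12 3 1 11) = ((0 14 9 12 11 13 2 15 1 10 7 4 3)(5 16 6))^9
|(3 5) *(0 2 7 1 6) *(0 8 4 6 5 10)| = |(0 2 7 1 5 3 10)(4 6 8)| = 21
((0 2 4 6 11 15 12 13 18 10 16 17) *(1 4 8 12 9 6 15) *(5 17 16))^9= ((0 2 8 12 13 18 10 5 17)(1 4 15 9 6 11))^9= (18)(1 9)(4 6)(11 15)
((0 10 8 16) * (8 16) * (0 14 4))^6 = ((0 10 16 14 4))^6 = (0 10 16 14 4)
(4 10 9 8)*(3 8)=[0, 1, 2, 8, 10, 5, 6, 7, 4, 3, 9]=(3 8 4 10 9)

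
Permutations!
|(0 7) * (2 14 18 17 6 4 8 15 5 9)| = |(0 7)(2 14 18 17 6 4 8 15 5 9)| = 10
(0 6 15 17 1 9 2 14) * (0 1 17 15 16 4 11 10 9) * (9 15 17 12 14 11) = (0 6 16 4 9 2 11 10 15 17 12 14 1) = [6, 0, 11, 3, 9, 5, 16, 7, 8, 2, 15, 10, 14, 13, 1, 17, 4, 12]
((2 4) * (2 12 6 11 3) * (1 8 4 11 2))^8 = ((1 8 4 12 6 2 11 3))^8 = (12)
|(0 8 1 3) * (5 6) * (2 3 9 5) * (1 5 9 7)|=6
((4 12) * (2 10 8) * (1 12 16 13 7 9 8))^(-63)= ((1 12 4 16 13 7 9 8 2 10))^(-63)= (1 8 13 12 2 7 4 10 9 16)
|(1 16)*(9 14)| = 2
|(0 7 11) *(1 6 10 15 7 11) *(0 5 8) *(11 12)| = 5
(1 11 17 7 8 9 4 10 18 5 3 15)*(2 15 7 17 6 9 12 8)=[0, 11, 15, 7, 10, 3, 9, 2, 12, 4, 18, 6, 8, 13, 14, 1, 16, 17, 5]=(1 11 6 9 4 10 18 5 3 7 2 15)(8 12)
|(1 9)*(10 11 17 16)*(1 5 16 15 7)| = |(1 9 5 16 10 11 17 15 7)| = 9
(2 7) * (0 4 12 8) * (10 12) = (0 4 10 12 8)(2 7) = [4, 1, 7, 3, 10, 5, 6, 2, 0, 9, 12, 11, 8]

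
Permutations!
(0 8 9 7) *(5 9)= (0 8 5 9 7)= [8, 1, 2, 3, 4, 9, 6, 0, 5, 7]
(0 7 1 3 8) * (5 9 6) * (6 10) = (0 7 1 3 8)(5 9 10 6) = [7, 3, 2, 8, 4, 9, 5, 1, 0, 10, 6]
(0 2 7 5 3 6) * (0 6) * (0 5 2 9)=(0 9)(2 7)(3 5)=[9, 1, 7, 5, 4, 3, 6, 2, 8, 0]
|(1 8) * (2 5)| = |(1 8)(2 5)| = 2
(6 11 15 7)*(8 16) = (6 11 15 7)(8 16) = [0, 1, 2, 3, 4, 5, 11, 6, 16, 9, 10, 15, 12, 13, 14, 7, 8]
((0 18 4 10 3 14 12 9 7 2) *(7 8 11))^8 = (0 8 3)(2 9 10)(4 7 12)(11 14 18)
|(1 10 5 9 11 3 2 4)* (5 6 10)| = 14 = |(1 5 9 11 3 2 4)(6 10)|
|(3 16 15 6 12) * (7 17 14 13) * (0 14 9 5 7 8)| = 20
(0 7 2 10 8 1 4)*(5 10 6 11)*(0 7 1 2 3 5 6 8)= (0 1 4 7 3 5 10)(2 8)(6 11)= [1, 4, 8, 5, 7, 10, 11, 3, 2, 9, 0, 6]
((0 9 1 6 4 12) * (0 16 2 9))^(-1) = ((1 6 4 12 16 2 9))^(-1) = (1 9 2 16 12 4 6)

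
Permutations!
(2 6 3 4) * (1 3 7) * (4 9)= (1 3 9 4 2 6 7)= [0, 3, 6, 9, 2, 5, 7, 1, 8, 4]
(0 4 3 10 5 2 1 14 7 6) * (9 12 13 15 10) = (0 4 3 9 12 13 15 10 5 2 1 14 7 6) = [4, 14, 1, 9, 3, 2, 0, 6, 8, 12, 5, 11, 13, 15, 7, 10]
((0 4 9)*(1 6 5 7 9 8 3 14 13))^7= (0 6 3 9 1 8 7 13 4 5 14)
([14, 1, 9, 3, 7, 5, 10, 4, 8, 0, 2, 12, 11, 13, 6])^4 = (0 2 6)(9 10 14)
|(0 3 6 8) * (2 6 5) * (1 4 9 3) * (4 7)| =|(0 1 7 4 9 3 5 2 6 8)| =10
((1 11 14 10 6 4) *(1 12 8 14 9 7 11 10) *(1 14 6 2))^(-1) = ((14)(1 10 2)(4 12 8 6)(7 11 9))^(-1) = (14)(1 2 10)(4 6 8 12)(7 9 11)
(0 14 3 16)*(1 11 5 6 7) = (0 14 3 16)(1 11 5 6 7) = [14, 11, 2, 16, 4, 6, 7, 1, 8, 9, 10, 5, 12, 13, 3, 15, 0]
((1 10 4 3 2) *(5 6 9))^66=(1 10 4 3 2)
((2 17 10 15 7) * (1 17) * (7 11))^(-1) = ((1 17 10 15 11 7 2))^(-1) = (1 2 7 11 15 10 17)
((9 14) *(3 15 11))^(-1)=(3 11 15)(9 14)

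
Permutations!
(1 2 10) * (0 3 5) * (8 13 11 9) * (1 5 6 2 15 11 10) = [3, 15, 1, 6, 4, 0, 2, 7, 13, 8, 5, 9, 12, 10, 14, 11] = (0 3 6 2 1 15 11 9 8 13 10 5)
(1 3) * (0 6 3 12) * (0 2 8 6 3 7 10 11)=(0 3 1 12 2 8 6 7 10 11)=[3, 12, 8, 1, 4, 5, 7, 10, 6, 9, 11, 0, 2]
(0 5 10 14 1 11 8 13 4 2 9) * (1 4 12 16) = [5, 11, 9, 3, 2, 10, 6, 7, 13, 0, 14, 8, 16, 12, 4, 15, 1] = (0 5 10 14 4 2 9)(1 11 8 13 12 16)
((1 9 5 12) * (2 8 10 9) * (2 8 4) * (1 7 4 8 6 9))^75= (1 7)(2 9)(4 6)(5 8)(10 12)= ((1 6 9 5 12 7 4 2 8 10))^75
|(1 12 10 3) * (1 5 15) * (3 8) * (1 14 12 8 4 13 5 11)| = 28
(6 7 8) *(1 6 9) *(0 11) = [11, 6, 2, 3, 4, 5, 7, 8, 9, 1, 10, 0] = (0 11)(1 6 7 8 9)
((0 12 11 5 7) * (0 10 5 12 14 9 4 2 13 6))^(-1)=((0 14 9 4 2 13 6)(5 7 10)(11 12))^(-1)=(0 6 13 2 4 9 14)(5 10 7)(11 12)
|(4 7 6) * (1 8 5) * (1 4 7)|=4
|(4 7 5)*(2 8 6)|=3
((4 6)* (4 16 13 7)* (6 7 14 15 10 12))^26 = (6 10 14 16 12 15 13)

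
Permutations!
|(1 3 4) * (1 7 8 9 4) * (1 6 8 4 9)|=4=|(9)(1 3 6 8)(4 7)|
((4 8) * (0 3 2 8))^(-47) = (0 8 3 4 2)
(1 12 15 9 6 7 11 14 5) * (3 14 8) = (1 12 15 9 6 7 11 8 3 14 5) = [0, 12, 2, 14, 4, 1, 7, 11, 3, 6, 10, 8, 15, 13, 5, 9]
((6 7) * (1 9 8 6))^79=((1 9 8 6 7))^79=(1 7 6 8 9)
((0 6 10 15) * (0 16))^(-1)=(0 16 15 10 6)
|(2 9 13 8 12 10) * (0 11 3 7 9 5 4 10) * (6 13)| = |(0 11 3 7 9 6 13 8 12)(2 5 4 10)| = 36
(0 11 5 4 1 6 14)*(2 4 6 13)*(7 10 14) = (0 11 5 6 7 10 14)(1 13 2 4) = [11, 13, 4, 3, 1, 6, 7, 10, 8, 9, 14, 5, 12, 2, 0]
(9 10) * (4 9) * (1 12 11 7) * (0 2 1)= (0 2 1 12 11 7)(4 9 10)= [2, 12, 1, 3, 9, 5, 6, 0, 8, 10, 4, 7, 11]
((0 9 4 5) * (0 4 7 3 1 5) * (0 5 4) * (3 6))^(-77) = (0 6 4 9 3 5 7 1)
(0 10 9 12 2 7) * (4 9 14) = (0 10 14 4 9 12 2 7) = [10, 1, 7, 3, 9, 5, 6, 0, 8, 12, 14, 11, 2, 13, 4]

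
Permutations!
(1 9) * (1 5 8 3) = (1 9 5 8 3) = [0, 9, 2, 1, 4, 8, 6, 7, 3, 5]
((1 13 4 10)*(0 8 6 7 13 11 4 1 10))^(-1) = ((0 8 6 7 13 1 11 4))^(-1) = (0 4 11 1 13 7 6 8)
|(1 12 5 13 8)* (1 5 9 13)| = 6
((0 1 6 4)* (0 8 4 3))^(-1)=((0 1 6 3)(4 8))^(-1)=(0 3 6 1)(4 8)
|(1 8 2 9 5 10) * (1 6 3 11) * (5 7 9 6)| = 6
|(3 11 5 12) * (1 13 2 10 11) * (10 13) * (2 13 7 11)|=8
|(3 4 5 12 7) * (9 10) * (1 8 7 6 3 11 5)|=|(1 8 7 11 5 12 6 3 4)(9 10)|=18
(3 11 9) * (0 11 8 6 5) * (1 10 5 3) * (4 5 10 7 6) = (0 11 9 1 7 6 3 8 4 5) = [11, 7, 2, 8, 5, 0, 3, 6, 4, 1, 10, 9]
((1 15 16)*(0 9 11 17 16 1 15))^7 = ((0 9 11 17 16 15 1))^7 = (17)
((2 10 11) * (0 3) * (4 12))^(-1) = (0 3)(2 11 10)(4 12)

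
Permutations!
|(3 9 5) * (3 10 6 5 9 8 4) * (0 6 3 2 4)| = |(0 6 5 10 3 8)(2 4)| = 6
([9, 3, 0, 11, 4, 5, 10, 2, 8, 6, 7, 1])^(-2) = [7, 3, 10, 11, 4, 5, 0, 6, 8, 2, 9, 1]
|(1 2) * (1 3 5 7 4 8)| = 7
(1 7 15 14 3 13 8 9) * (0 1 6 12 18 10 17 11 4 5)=[1, 7, 2, 13, 5, 0, 12, 15, 9, 6, 17, 4, 18, 8, 3, 14, 16, 11, 10]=(0 1 7 15 14 3 13 8 9 6 12 18 10 17 11 4 5)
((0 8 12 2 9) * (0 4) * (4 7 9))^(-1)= ((0 8 12 2 4)(7 9))^(-1)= (0 4 2 12 8)(7 9)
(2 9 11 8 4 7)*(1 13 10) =(1 13 10)(2 9 11 8 4 7) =[0, 13, 9, 3, 7, 5, 6, 2, 4, 11, 1, 8, 12, 10]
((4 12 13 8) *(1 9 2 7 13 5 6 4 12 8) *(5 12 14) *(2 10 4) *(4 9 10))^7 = ((1 10 9 4 8 14 5 6 2 7 13))^7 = (1 6 4 13 5 9 7 14 10 2 8)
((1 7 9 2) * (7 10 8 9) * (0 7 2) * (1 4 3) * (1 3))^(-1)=((0 7 2 4 1 10 8 9))^(-1)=(0 9 8 10 1 4 2 7)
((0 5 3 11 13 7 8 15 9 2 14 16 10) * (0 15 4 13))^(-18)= (16)(0 3)(4 7)(5 11)(8 13)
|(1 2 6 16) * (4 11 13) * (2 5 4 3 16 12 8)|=28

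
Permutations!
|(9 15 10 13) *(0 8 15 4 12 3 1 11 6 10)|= 9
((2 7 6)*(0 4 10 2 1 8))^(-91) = (0 6 10 8 7 4 1 2)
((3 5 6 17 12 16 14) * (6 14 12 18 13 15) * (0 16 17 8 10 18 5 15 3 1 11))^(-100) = (0 5)(1 12)(3 18 8 15 13 10 6)(11 17)(14 16) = ((0 16 12 17 5 14 1 11)(3 15 6 8 10 18 13))^(-100)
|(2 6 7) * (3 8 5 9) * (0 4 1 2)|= |(0 4 1 2 6 7)(3 8 5 9)|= 12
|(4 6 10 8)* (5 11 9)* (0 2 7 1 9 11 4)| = 10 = |(11)(0 2 7 1 9 5 4 6 10 8)|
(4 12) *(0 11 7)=(0 11 7)(4 12)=[11, 1, 2, 3, 12, 5, 6, 0, 8, 9, 10, 7, 4]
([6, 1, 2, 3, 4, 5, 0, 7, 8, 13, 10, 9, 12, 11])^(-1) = (0 6)(9 11 13)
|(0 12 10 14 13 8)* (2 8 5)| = 8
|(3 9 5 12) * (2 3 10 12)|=|(2 3 9 5)(10 12)|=4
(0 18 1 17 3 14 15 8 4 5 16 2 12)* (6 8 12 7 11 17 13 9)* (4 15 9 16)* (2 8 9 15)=(0 18 1 13 16 8 2 7 11 17 3 14 15 12)(4 5)(6 9)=[18, 13, 7, 14, 5, 4, 9, 11, 2, 6, 10, 17, 0, 16, 15, 12, 8, 3, 1]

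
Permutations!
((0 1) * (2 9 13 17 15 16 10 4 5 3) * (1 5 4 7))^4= ((0 5 3 2 9 13 17 15 16 10 7 1))^4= (0 9 16)(1 2 15)(3 17 7)(5 13 10)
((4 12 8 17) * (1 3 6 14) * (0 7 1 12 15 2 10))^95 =((0 7 1 3 6 14 12 8 17 4 15 2 10))^95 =(0 6 17 10 3 8 2 1 12 15 7 14 4)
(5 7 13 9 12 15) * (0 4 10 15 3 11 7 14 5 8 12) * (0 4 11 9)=(0 11 7 13)(3 9 4 10 15 8 12)(5 14)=[11, 1, 2, 9, 10, 14, 6, 13, 12, 4, 15, 7, 3, 0, 5, 8]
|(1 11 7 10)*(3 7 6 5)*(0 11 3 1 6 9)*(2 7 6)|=12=|(0 11 9)(1 3 6 5)(2 7 10)|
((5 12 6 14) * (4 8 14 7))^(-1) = ((4 8 14 5 12 6 7))^(-1) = (4 7 6 12 5 14 8)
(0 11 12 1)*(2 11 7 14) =(0 7 14 2 11 12 1) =[7, 0, 11, 3, 4, 5, 6, 14, 8, 9, 10, 12, 1, 13, 2]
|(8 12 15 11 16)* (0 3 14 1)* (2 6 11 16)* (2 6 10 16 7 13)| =|(0 3 14 1)(2 10 16 8 12 15 7 13)(6 11)| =8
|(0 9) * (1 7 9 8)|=|(0 8 1 7 9)|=5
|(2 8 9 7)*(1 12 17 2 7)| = 6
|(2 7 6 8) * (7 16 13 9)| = 7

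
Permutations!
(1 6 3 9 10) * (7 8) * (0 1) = (0 1 6 3 9 10)(7 8) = [1, 6, 2, 9, 4, 5, 3, 8, 7, 10, 0]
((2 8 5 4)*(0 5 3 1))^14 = (8)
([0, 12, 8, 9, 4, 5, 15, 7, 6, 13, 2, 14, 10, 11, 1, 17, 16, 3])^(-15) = [0, 11, 12, 15, 4, 5, 2, 7, 10, 17, 1, 9, 14, 3, 13, 8, 16, 6]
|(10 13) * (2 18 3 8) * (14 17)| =|(2 18 3 8)(10 13)(14 17)| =4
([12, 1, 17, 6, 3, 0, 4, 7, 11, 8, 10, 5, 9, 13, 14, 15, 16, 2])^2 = [9, 1, 2, 4, 6, 12, 3, 7, 5, 11, 10, 0, 8, 13, 14, 15, 16, 17]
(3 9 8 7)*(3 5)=(3 9 8 7 5)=[0, 1, 2, 9, 4, 3, 6, 5, 7, 8]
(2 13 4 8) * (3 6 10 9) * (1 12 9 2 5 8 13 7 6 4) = [0, 12, 7, 4, 13, 8, 10, 6, 5, 3, 2, 11, 9, 1] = (1 12 9 3 4 13)(2 7 6 10)(5 8)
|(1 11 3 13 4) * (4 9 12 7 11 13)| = |(1 13 9 12 7 11 3 4)| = 8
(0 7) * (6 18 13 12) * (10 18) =[7, 1, 2, 3, 4, 5, 10, 0, 8, 9, 18, 11, 6, 12, 14, 15, 16, 17, 13] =(0 7)(6 10 18 13 12)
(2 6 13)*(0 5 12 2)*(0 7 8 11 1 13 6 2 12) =(0 5)(1 13 7 8 11) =[5, 13, 2, 3, 4, 0, 6, 8, 11, 9, 10, 1, 12, 7]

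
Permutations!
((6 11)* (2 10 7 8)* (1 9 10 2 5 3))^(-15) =((1 9 10 7 8 5 3)(6 11))^(-15) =(1 3 5 8 7 10 9)(6 11)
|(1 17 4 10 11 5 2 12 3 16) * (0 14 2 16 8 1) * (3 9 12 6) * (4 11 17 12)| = 15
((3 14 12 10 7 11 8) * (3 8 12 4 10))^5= ((3 14 4 10 7 11 12))^5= (3 11 10 14 12 7 4)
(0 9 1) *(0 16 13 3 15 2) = [9, 16, 0, 15, 4, 5, 6, 7, 8, 1, 10, 11, 12, 3, 14, 2, 13] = (0 9 1 16 13 3 15 2)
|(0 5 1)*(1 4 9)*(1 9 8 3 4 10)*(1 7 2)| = 6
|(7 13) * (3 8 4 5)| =4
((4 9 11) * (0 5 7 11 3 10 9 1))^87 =(0 11)(1 7)(4 5) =((0 5 7 11 4 1)(3 10 9))^87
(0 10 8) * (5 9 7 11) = [10, 1, 2, 3, 4, 9, 6, 11, 0, 7, 8, 5] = (0 10 8)(5 9 7 11)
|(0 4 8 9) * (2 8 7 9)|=|(0 4 7 9)(2 8)|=4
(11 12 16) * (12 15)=[0, 1, 2, 3, 4, 5, 6, 7, 8, 9, 10, 15, 16, 13, 14, 12, 11]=(11 15 12 16)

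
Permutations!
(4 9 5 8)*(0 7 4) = (0 7 4 9 5 8) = [7, 1, 2, 3, 9, 8, 6, 4, 0, 5]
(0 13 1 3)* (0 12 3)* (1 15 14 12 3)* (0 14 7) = (0 13 15 7)(1 14 12) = [13, 14, 2, 3, 4, 5, 6, 0, 8, 9, 10, 11, 1, 15, 12, 7]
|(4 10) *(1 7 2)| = |(1 7 2)(4 10)| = 6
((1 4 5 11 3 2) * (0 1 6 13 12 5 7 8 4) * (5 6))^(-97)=(0 1)(2 3 11 5)(4 8 7)(6 12 13)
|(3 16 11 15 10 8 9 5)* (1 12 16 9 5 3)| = 8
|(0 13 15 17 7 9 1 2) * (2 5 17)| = |(0 13 15 2)(1 5 17 7 9)| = 20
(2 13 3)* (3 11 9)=[0, 1, 13, 2, 4, 5, 6, 7, 8, 3, 10, 9, 12, 11]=(2 13 11 9 3)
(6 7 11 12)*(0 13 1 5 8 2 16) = (0 13 1 5 8 2 16)(6 7 11 12) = [13, 5, 16, 3, 4, 8, 7, 11, 2, 9, 10, 12, 6, 1, 14, 15, 0]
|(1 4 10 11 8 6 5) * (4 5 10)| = |(1 5)(6 10 11 8)| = 4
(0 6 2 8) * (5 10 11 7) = (0 6 2 8)(5 10 11 7) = [6, 1, 8, 3, 4, 10, 2, 5, 0, 9, 11, 7]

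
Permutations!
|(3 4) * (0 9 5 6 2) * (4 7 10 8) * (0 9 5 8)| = 10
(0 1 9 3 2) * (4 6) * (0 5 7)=(0 1 9 3 2 5 7)(4 6)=[1, 9, 5, 2, 6, 7, 4, 0, 8, 3]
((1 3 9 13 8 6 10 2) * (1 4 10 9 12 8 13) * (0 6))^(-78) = (13)(0 8 12 3 1 9 6)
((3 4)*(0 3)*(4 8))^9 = (0 3 8 4)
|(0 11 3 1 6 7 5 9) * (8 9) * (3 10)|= 10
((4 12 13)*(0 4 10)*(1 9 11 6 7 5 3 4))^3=((0 1 9 11 6 7 5 3 4 12 13 10))^3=(0 11 5 12)(1 6 3 13)(4 10 9 7)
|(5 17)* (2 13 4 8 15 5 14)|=8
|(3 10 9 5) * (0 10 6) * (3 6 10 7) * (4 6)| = |(0 7 3 10 9 5 4 6)| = 8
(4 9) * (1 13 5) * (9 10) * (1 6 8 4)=(1 13 5 6 8 4 10 9)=[0, 13, 2, 3, 10, 6, 8, 7, 4, 1, 9, 11, 12, 5]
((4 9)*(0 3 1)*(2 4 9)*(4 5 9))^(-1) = (0 1 3)(2 4 9 5)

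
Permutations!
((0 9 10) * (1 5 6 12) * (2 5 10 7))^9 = ((0 9 7 2 5 6 12 1 10))^9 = (12)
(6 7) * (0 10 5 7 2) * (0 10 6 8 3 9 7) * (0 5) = (0 6 2 10)(3 9 7 8) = [6, 1, 10, 9, 4, 5, 2, 8, 3, 7, 0]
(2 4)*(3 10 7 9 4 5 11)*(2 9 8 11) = (2 5)(3 10 7 8 11)(4 9) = [0, 1, 5, 10, 9, 2, 6, 8, 11, 4, 7, 3]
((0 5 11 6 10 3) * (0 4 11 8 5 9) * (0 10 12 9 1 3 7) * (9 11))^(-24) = (12)(0 9 1 10 3 7 4)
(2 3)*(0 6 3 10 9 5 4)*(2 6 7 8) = (0 7 8 2 10 9 5 4)(3 6) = [7, 1, 10, 6, 0, 4, 3, 8, 2, 5, 9]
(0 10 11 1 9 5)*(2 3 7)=(0 10 11 1 9 5)(2 3 7)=[10, 9, 3, 7, 4, 0, 6, 2, 8, 5, 11, 1]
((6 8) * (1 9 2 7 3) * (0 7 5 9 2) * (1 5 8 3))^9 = (9)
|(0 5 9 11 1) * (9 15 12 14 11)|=|(0 5 15 12 14 11 1)|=7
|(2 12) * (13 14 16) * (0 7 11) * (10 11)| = |(0 7 10 11)(2 12)(13 14 16)| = 12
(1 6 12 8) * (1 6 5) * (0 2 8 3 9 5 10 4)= (0 2 8 6 12 3 9 5 1 10 4)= [2, 10, 8, 9, 0, 1, 12, 7, 6, 5, 4, 11, 3]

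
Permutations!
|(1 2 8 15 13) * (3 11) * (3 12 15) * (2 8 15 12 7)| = 8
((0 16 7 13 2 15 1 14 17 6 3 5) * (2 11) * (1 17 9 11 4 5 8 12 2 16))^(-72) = (0 4 7 11 14)(1 5 13 16 9)(2 8 6 15 12 3 17)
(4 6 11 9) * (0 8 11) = (0 8 11 9 4 6) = [8, 1, 2, 3, 6, 5, 0, 7, 11, 4, 10, 9]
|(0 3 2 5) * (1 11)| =|(0 3 2 5)(1 11)| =4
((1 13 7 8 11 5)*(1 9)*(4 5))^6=(1 5 11 7)(4 8 13 9)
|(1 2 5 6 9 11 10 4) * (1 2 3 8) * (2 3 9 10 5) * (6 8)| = 20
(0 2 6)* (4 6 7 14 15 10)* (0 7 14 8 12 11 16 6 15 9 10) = (0 2 14 9 10 4 15)(6 7 8 12 11 16) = [2, 1, 14, 3, 15, 5, 7, 8, 12, 10, 4, 16, 11, 13, 9, 0, 6]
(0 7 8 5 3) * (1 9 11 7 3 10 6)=(0 3)(1 9 11 7 8 5 10 6)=[3, 9, 2, 0, 4, 10, 1, 8, 5, 11, 6, 7]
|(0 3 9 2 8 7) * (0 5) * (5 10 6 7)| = 6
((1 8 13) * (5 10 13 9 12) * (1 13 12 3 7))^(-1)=(13)(1 7 3 9 8)(5 12 10)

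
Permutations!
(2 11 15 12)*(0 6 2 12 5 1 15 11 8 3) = (0 6 2 8 3)(1 15 5) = [6, 15, 8, 0, 4, 1, 2, 7, 3, 9, 10, 11, 12, 13, 14, 5]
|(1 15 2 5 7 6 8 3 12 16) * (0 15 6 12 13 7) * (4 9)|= |(0 15 2 5)(1 6 8 3 13 7 12 16)(4 9)|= 8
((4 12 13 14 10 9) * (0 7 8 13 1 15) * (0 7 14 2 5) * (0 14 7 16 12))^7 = (0 10 2 7 9 5 8 4 14 13)(1 12 16 15)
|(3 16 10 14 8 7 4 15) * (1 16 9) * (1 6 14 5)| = 8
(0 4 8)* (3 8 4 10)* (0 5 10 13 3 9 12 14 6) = [13, 1, 2, 8, 4, 10, 0, 7, 5, 12, 9, 11, 14, 3, 6] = (0 13 3 8 5 10 9 12 14 6)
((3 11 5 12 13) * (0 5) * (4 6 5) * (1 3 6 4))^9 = (0 1 3 11)(5 12 13 6)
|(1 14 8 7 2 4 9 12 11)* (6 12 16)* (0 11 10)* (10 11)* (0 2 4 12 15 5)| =|(0 10 2 12 11 1 14 8 7 4 9 16 6 15 5)| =15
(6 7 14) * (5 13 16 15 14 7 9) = (5 13 16 15 14 6 9) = [0, 1, 2, 3, 4, 13, 9, 7, 8, 5, 10, 11, 12, 16, 6, 14, 15]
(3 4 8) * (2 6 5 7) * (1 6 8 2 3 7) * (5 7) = (1 6 7 3 4 2 8 5) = [0, 6, 8, 4, 2, 1, 7, 3, 5]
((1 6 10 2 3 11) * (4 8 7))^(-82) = (1 10 3)(2 11 6)(4 7 8)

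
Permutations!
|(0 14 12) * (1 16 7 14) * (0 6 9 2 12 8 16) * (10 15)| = 4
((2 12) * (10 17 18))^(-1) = (2 12)(10 18 17)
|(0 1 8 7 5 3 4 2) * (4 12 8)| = |(0 1 4 2)(3 12 8 7 5)| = 20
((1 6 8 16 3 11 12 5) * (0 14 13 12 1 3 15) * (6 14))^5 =(16)(1 3 12 14 11 5 13)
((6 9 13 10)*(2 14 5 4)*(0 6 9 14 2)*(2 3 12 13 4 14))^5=(0 13 6 10 2 9 3 4 12)(5 14)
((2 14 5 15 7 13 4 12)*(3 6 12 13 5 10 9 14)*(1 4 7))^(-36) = (15)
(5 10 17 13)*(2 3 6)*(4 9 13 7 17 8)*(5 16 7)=(2 3 6)(4 9 13 16 7 17 5 10 8)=[0, 1, 3, 6, 9, 10, 2, 17, 4, 13, 8, 11, 12, 16, 14, 15, 7, 5]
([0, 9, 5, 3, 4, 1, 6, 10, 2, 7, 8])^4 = [0, 8, 7, 3, 4, 10, 6, 5, 9, 2, 1]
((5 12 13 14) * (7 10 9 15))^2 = (5 13)(7 9)(10 15)(12 14)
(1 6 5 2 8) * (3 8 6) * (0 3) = [3, 0, 6, 8, 4, 2, 5, 7, 1] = (0 3 8 1)(2 6 5)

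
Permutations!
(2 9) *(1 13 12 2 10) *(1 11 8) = [0, 13, 9, 3, 4, 5, 6, 7, 1, 10, 11, 8, 2, 12] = (1 13 12 2 9 10 11 8)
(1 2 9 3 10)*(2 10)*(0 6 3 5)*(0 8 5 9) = [6, 10, 0, 2, 4, 8, 3, 7, 5, 9, 1] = (0 6 3 2)(1 10)(5 8)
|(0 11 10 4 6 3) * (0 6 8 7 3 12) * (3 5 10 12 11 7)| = 10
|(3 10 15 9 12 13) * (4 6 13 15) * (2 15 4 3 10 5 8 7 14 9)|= 22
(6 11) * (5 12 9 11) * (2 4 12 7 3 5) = [0, 1, 4, 5, 12, 7, 2, 3, 8, 11, 10, 6, 9] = (2 4 12 9 11 6)(3 5 7)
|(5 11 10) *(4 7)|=6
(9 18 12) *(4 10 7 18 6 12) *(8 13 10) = [0, 1, 2, 3, 8, 5, 12, 18, 13, 6, 7, 11, 9, 10, 14, 15, 16, 17, 4] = (4 8 13 10 7 18)(6 12 9)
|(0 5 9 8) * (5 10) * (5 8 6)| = |(0 10 8)(5 9 6)| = 3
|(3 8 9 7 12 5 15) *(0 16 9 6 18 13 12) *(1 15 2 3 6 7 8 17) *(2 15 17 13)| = 40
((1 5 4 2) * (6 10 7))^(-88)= (6 7 10)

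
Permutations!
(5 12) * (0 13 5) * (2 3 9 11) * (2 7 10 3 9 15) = (0 13 5 12)(2 9 11 7 10 3 15) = [13, 1, 9, 15, 4, 12, 6, 10, 8, 11, 3, 7, 0, 5, 14, 2]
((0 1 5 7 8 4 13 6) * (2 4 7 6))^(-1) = ((0 1 5 6)(2 4 13)(7 8))^(-1) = (0 6 5 1)(2 13 4)(7 8)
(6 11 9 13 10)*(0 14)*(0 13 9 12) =(0 14 13 10 6 11 12) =[14, 1, 2, 3, 4, 5, 11, 7, 8, 9, 6, 12, 0, 10, 13]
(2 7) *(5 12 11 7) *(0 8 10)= [8, 1, 5, 3, 4, 12, 6, 2, 10, 9, 0, 7, 11]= (0 8 10)(2 5 12 11 7)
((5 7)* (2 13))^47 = ((2 13)(5 7))^47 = (2 13)(5 7)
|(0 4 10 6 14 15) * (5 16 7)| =6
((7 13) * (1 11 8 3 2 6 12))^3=(1 3 12 8 6 11 2)(7 13)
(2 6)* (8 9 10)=(2 6)(8 9 10)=[0, 1, 6, 3, 4, 5, 2, 7, 9, 10, 8]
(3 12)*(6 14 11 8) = (3 12)(6 14 11 8) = [0, 1, 2, 12, 4, 5, 14, 7, 6, 9, 10, 8, 3, 13, 11]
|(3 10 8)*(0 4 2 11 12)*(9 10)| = 20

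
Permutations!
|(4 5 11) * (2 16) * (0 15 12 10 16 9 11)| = 10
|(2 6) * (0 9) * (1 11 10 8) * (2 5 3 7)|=|(0 9)(1 11 10 8)(2 6 5 3 7)|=20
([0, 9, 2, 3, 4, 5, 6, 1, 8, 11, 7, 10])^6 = (1 9 11 10 7)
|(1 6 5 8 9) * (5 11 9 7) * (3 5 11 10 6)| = |(1 3 5 8 7 11 9)(6 10)| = 14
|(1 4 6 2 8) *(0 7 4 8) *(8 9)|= |(0 7 4 6 2)(1 9 8)|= 15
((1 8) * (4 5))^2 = (8)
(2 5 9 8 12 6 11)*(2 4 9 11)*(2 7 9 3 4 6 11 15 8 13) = (2 5 15 8 12 11 6 7 9 13)(3 4) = [0, 1, 5, 4, 3, 15, 7, 9, 12, 13, 10, 6, 11, 2, 14, 8]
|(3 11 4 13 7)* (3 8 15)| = 7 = |(3 11 4 13 7 8 15)|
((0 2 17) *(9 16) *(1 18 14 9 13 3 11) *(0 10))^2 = ((0 2 17 10)(1 18 14 9 16 13 3 11))^2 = (0 17)(1 14 16 3)(2 10)(9 13 11 18)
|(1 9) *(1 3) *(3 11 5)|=5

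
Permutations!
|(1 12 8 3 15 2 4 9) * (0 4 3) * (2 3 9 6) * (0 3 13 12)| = 30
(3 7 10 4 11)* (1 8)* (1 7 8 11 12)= (1 11 3 8 7 10 4 12)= [0, 11, 2, 8, 12, 5, 6, 10, 7, 9, 4, 3, 1]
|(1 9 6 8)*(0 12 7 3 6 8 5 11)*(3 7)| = |(0 12 3 6 5 11)(1 9 8)| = 6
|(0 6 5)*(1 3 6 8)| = |(0 8 1 3 6 5)| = 6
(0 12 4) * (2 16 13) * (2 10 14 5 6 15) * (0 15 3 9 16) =(0 12 4 15 2)(3 9 16 13 10 14 5 6) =[12, 1, 0, 9, 15, 6, 3, 7, 8, 16, 14, 11, 4, 10, 5, 2, 13]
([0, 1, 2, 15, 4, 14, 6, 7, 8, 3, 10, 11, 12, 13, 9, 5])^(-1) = (3 9 14 5 15)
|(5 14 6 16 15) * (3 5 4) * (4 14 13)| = |(3 5 13 4)(6 16 15 14)| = 4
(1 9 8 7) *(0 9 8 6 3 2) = (0 9 6 3 2)(1 8 7) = [9, 8, 0, 2, 4, 5, 3, 1, 7, 6]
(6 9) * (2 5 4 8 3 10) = (2 5 4 8 3 10)(6 9) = [0, 1, 5, 10, 8, 4, 9, 7, 3, 6, 2]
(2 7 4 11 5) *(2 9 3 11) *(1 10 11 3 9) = (1 10 11 5)(2 7 4) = [0, 10, 7, 3, 2, 1, 6, 4, 8, 9, 11, 5]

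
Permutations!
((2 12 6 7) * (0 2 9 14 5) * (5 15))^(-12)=((0 2 12 6 7 9 14 15 5))^(-12)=(0 14 6)(2 15 7)(5 9 12)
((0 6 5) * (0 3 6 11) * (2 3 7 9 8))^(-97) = ((0 11)(2 3 6 5 7 9 8))^(-97) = (0 11)(2 3 6 5 7 9 8)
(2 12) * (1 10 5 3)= (1 10 5 3)(2 12)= [0, 10, 12, 1, 4, 3, 6, 7, 8, 9, 5, 11, 2]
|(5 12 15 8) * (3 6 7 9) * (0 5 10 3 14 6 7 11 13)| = |(0 5 12 15 8 10 3 7 9 14 6 11 13)| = 13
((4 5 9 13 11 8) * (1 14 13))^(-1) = ((1 14 13 11 8 4 5 9))^(-1) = (1 9 5 4 8 11 13 14)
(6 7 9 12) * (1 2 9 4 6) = [0, 2, 9, 3, 6, 5, 7, 4, 8, 12, 10, 11, 1] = (1 2 9 12)(4 6 7)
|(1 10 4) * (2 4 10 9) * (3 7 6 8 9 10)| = 9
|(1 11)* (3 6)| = 2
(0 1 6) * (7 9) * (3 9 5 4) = (0 1 6)(3 9 7 5 4) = [1, 6, 2, 9, 3, 4, 0, 5, 8, 7]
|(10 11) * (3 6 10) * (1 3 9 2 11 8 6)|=6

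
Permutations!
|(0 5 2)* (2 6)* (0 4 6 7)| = |(0 5 7)(2 4 6)| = 3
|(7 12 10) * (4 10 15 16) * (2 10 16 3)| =6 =|(2 10 7 12 15 3)(4 16)|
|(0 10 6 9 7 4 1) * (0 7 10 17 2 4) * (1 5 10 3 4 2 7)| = 6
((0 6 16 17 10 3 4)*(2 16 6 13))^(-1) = (0 4 3 10 17 16 2 13)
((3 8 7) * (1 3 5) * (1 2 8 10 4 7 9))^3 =((1 3 10 4 7 5 2 8 9))^3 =(1 4 2)(3 7 8)(5 9 10)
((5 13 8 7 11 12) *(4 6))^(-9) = ((4 6)(5 13 8 7 11 12))^(-9) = (4 6)(5 7)(8 12)(11 13)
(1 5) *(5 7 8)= [0, 7, 2, 3, 4, 1, 6, 8, 5]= (1 7 8 5)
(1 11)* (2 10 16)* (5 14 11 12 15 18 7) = (1 12 15 18 7 5 14 11)(2 10 16) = [0, 12, 10, 3, 4, 14, 6, 5, 8, 9, 16, 1, 15, 13, 11, 18, 2, 17, 7]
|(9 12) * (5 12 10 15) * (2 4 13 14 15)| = |(2 4 13 14 15 5 12 9 10)| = 9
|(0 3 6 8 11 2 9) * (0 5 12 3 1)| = 8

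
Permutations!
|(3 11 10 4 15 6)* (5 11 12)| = 8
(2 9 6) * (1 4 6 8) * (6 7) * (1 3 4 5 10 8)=(1 5 10 8 3 4 7 6 2 9)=[0, 5, 9, 4, 7, 10, 2, 6, 3, 1, 8]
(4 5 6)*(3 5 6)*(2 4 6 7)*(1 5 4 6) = (1 5 3 4 7 2 6) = [0, 5, 6, 4, 7, 3, 1, 2]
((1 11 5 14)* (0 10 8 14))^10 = (0 14 5 8 11 10 1)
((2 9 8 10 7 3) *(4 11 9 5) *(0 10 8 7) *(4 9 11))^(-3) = (11)(0 10)(2 9 3 5 7)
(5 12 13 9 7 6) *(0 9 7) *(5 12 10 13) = (0 9)(5 10 13 7 6 12) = [9, 1, 2, 3, 4, 10, 12, 6, 8, 0, 13, 11, 5, 7]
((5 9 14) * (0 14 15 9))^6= ((0 14 5)(9 15))^6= (15)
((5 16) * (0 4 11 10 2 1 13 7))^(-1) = (0 7 13 1 2 10 11 4)(5 16)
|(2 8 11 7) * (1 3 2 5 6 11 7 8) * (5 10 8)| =|(1 3 2)(5 6 11)(7 10 8)| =3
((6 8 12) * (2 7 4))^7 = (2 7 4)(6 8 12)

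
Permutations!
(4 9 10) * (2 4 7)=(2 4 9 10 7)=[0, 1, 4, 3, 9, 5, 6, 2, 8, 10, 7]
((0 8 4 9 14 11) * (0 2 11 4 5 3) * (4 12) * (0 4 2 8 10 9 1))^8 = ((0 10 9 14 12 2 11 8 5 3 4 1))^8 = (0 5 12)(1 8 14)(2 10 3)(4 11 9)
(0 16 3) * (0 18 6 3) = (0 16)(3 18 6) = [16, 1, 2, 18, 4, 5, 3, 7, 8, 9, 10, 11, 12, 13, 14, 15, 0, 17, 6]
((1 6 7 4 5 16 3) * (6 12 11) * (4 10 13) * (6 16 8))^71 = ((1 12 11 16 3)(4 5 8 6 7 10 13))^71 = (1 12 11 16 3)(4 5 8 6 7 10 13)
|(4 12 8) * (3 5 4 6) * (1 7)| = |(1 7)(3 5 4 12 8 6)| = 6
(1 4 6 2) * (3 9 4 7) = (1 7 3 9 4 6 2) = [0, 7, 1, 9, 6, 5, 2, 3, 8, 4]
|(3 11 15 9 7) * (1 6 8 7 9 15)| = 6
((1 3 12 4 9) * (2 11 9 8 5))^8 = ((1 3 12 4 8 5 2 11 9))^8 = (1 9 11 2 5 8 4 12 3)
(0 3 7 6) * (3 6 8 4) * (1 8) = (0 6)(1 8 4 3 7) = [6, 8, 2, 7, 3, 5, 0, 1, 4]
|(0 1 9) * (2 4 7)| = |(0 1 9)(2 4 7)| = 3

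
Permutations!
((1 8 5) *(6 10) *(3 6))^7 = ((1 8 5)(3 6 10))^7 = (1 8 5)(3 6 10)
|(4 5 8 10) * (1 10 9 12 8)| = 12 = |(1 10 4 5)(8 9 12)|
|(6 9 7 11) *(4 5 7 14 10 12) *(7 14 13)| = |(4 5 14 10 12)(6 9 13 7 11)| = 5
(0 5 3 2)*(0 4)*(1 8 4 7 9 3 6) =(0 5 6 1 8 4)(2 7 9 3) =[5, 8, 7, 2, 0, 6, 1, 9, 4, 3]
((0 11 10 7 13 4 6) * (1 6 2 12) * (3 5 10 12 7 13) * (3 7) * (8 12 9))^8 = (0 11 9 8 12 1 6)(2 5 13)(3 10 4)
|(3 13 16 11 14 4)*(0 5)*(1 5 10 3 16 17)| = 28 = |(0 10 3 13 17 1 5)(4 16 11 14)|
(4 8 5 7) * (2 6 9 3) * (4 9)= (2 6 4 8 5 7 9 3)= [0, 1, 6, 2, 8, 7, 4, 9, 5, 3]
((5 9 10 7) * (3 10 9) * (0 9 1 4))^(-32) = (10) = ((0 9 1 4)(3 10 7 5))^(-32)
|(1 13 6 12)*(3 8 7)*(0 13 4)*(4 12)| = 12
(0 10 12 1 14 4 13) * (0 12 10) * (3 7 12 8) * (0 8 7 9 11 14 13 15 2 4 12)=[8, 13, 4, 9, 15, 5, 6, 0, 3, 11, 10, 14, 1, 7, 12, 2]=(0 8 3 9 11 14 12 1 13 7)(2 4 15)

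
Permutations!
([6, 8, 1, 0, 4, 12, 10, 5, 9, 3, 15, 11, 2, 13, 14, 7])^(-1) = [3, 2, 12, 9, 4, 7, 0, 15, 1, 8, 6, 11, 5, 13, 14, 10]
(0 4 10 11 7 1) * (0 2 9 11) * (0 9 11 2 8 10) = (0 4)(1 8 10 9 2 11 7) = [4, 8, 11, 3, 0, 5, 6, 1, 10, 2, 9, 7]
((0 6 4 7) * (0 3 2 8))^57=(0 6 4 7 3 2 8)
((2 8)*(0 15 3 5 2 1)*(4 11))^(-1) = (0 1 8 2 5 3 15)(4 11)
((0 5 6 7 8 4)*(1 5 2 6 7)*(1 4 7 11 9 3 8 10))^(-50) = (0 6)(1 7 3 11)(2 4)(5 10 8 9)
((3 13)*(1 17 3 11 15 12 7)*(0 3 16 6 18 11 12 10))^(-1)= ((0 3 13 12 7 1 17 16 6 18 11 15 10))^(-1)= (0 10 15 11 18 6 16 17 1 7 12 13 3)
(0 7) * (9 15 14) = (0 7)(9 15 14) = [7, 1, 2, 3, 4, 5, 6, 0, 8, 15, 10, 11, 12, 13, 9, 14]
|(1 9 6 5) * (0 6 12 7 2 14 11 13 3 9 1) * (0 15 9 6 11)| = |(0 11 13 3 6 5 15 9 12 7 2 14)| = 12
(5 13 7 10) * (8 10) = (5 13 7 8 10) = [0, 1, 2, 3, 4, 13, 6, 8, 10, 9, 5, 11, 12, 7]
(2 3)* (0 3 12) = (0 3 2 12) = [3, 1, 12, 2, 4, 5, 6, 7, 8, 9, 10, 11, 0]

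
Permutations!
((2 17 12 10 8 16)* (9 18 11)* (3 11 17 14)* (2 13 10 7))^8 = ((2 14 3 11 9 18 17 12 7)(8 16 13 10))^8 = (2 7 12 17 18 9 11 3 14)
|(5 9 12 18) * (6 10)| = 4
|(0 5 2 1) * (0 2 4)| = 6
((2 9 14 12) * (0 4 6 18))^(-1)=(0 18 6 4)(2 12 14 9)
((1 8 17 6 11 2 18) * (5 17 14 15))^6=((1 8 14 15 5 17 6 11 2 18))^6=(1 6 14 2 5)(8 11 15 18 17)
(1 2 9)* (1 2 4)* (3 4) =(1 3 4)(2 9) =[0, 3, 9, 4, 1, 5, 6, 7, 8, 2]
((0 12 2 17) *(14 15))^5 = ((0 12 2 17)(14 15))^5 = (0 12 2 17)(14 15)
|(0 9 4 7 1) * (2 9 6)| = |(0 6 2 9 4 7 1)| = 7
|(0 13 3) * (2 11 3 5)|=|(0 13 5 2 11 3)|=6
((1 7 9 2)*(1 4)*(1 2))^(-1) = (1 9 7)(2 4)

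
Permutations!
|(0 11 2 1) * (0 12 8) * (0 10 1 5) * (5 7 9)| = 12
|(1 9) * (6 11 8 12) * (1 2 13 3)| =20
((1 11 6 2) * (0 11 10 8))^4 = ((0 11 6 2 1 10 8))^4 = (0 1 11 10 6 8 2)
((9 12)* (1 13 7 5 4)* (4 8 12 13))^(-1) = ((1 4)(5 8 12 9 13 7))^(-1) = (1 4)(5 7 13 9 12 8)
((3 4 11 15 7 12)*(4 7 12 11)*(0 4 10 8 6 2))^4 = ((0 4 10 8 6 2)(3 7 11 15 12))^4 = (0 6 10)(2 8 4)(3 12 15 11 7)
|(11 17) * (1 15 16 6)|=|(1 15 16 6)(11 17)|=4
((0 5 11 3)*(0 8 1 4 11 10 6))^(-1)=((0 5 10 6)(1 4 11 3 8))^(-1)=(0 6 10 5)(1 8 3 11 4)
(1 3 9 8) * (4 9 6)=[0, 3, 2, 6, 9, 5, 4, 7, 1, 8]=(1 3 6 4 9 8)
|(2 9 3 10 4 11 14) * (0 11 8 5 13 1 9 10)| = 12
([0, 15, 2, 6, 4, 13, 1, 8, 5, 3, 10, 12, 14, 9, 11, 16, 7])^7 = [0, 9, 2, 5, 4, 16, 13, 1, 15, 8, 10, 12, 14, 7, 11, 3, 6]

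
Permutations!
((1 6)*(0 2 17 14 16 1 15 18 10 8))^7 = (0 15 14 8 6 17 10 1 2 18 16)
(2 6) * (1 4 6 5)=(1 4 6 2 5)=[0, 4, 5, 3, 6, 1, 2]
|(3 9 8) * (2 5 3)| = 5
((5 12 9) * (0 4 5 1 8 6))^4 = ((0 4 5 12 9 1 8 6))^4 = (0 9)(1 4)(5 8)(6 12)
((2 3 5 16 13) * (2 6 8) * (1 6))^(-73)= (1 13 16 5 3 2 8 6)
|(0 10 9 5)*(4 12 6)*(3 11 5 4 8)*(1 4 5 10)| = 11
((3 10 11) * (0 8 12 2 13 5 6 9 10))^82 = (0 5 3 13 11 2 10 12 9 8 6)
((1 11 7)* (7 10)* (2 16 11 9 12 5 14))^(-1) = ((1 9 12 5 14 2 16 11 10 7))^(-1) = (1 7 10 11 16 2 14 5 12 9)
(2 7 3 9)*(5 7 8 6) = [0, 1, 8, 9, 4, 7, 5, 3, 6, 2] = (2 8 6 5 7 3 9)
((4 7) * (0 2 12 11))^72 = (12)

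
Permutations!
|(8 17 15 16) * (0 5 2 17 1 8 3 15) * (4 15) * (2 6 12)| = 12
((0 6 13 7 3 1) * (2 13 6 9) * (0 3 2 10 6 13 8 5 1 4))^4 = ((0 9 10 6 13 7 2 8 5 1 3 4))^4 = (0 13 5)(1 9 7)(2 3 10)(4 6 8)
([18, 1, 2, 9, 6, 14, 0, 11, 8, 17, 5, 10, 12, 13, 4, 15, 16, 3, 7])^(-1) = (0 6 4 14 5 10 11 7 18)(3 17 9)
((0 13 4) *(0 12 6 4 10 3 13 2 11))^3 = (13)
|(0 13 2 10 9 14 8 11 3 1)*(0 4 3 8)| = 6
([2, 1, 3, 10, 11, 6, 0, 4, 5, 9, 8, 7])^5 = [5, 1, 6, 0, 7, 10, 8, 11, 3, 9, 2, 4]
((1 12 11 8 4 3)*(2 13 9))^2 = ((1 12 11 8 4 3)(2 13 9))^2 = (1 11 4)(2 9 13)(3 12 8)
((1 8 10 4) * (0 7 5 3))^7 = (0 3 5 7)(1 4 10 8)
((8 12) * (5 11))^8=(12)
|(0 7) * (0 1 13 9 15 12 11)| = |(0 7 1 13 9 15 12 11)| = 8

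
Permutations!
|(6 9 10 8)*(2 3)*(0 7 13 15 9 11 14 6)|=42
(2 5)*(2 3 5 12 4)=[0, 1, 12, 5, 2, 3, 6, 7, 8, 9, 10, 11, 4]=(2 12 4)(3 5)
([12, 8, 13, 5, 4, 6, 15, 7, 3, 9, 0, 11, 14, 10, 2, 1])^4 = [13, 6, 12, 1, 4, 8, 3, 7, 15, 9, 2, 11, 10, 14, 0, 5]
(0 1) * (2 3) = (0 1)(2 3) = [1, 0, 3, 2]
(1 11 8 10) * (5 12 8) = [0, 11, 2, 3, 4, 12, 6, 7, 10, 9, 1, 5, 8] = (1 11 5 12 8 10)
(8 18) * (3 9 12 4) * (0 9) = (0 9 12 4 3)(8 18) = [9, 1, 2, 0, 3, 5, 6, 7, 18, 12, 10, 11, 4, 13, 14, 15, 16, 17, 8]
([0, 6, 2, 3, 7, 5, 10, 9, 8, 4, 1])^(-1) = [0, 10, 2, 3, 9, 5, 1, 4, 8, 7, 6]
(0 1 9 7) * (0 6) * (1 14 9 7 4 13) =[14, 7, 2, 3, 13, 5, 0, 6, 8, 4, 10, 11, 12, 1, 9] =(0 14 9 4 13 1 7 6)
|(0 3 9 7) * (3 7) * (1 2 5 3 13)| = 6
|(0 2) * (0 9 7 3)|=|(0 2 9 7 3)|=5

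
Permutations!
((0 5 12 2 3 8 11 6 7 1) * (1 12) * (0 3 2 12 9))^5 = (12)(0 11 5 6 1 7 3 9 8)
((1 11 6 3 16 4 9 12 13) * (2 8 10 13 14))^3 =(1 3 9 2 13 6 4 14 10 11 16 12 8)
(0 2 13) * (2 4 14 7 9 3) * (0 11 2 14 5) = (0 4 5)(2 13 11)(3 14 7 9) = [4, 1, 13, 14, 5, 0, 6, 9, 8, 3, 10, 2, 12, 11, 7]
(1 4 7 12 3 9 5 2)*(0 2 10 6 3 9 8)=(0 2 1 4 7 12 9 5 10 6 3 8)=[2, 4, 1, 8, 7, 10, 3, 12, 0, 5, 6, 11, 9]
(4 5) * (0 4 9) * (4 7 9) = [7, 1, 2, 3, 5, 4, 6, 9, 8, 0] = (0 7 9)(4 5)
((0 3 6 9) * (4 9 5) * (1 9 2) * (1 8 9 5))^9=(9)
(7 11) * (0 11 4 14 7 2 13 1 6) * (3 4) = (0 11 2 13 1 6)(3 4 14 7) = [11, 6, 13, 4, 14, 5, 0, 3, 8, 9, 10, 2, 12, 1, 7]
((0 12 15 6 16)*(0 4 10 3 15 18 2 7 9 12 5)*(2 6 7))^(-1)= ((0 5)(3 15 7 9 12 18 6 16 4 10))^(-1)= (0 5)(3 10 4 16 6 18 12 9 7 15)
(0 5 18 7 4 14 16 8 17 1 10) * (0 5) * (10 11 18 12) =(1 11 18 7 4 14 16 8 17)(5 12 10) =[0, 11, 2, 3, 14, 12, 6, 4, 17, 9, 5, 18, 10, 13, 16, 15, 8, 1, 7]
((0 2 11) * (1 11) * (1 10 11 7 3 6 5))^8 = (11)(1 6 7 5 3)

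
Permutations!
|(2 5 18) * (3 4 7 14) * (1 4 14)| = |(1 4 7)(2 5 18)(3 14)| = 6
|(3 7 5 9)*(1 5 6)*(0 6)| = 7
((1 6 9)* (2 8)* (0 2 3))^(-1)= (0 3 8 2)(1 9 6)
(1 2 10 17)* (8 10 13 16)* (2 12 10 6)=(1 12 10 17)(2 13 16 8 6)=[0, 12, 13, 3, 4, 5, 2, 7, 6, 9, 17, 11, 10, 16, 14, 15, 8, 1]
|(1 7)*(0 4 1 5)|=5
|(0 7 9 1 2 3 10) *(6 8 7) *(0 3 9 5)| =30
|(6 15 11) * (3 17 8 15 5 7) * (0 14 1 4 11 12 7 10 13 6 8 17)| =20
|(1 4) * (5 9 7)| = |(1 4)(5 9 7)| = 6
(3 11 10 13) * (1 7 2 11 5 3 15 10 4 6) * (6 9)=(1 7 2 11 4 9 6)(3 5)(10 13 15)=[0, 7, 11, 5, 9, 3, 1, 2, 8, 6, 13, 4, 12, 15, 14, 10]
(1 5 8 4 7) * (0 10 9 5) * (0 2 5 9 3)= (0 10 3)(1 2 5 8 4 7)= [10, 2, 5, 0, 7, 8, 6, 1, 4, 9, 3]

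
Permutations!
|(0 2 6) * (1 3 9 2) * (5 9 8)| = |(0 1 3 8 5 9 2 6)| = 8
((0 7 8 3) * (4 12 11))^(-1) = (0 3 8 7)(4 11 12)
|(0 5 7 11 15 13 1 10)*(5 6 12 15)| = 21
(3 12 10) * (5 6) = (3 12 10)(5 6) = [0, 1, 2, 12, 4, 6, 5, 7, 8, 9, 3, 11, 10]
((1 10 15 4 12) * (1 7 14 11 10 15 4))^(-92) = (15)(4 11 7)(10 14 12)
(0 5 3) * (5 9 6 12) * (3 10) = (0 9 6 12 5 10 3) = [9, 1, 2, 0, 4, 10, 12, 7, 8, 6, 3, 11, 5]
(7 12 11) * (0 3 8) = (0 3 8)(7 12 11) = [3, 1, 2, 8, 4, 5, 6, 12, 0, 9, 10, 7, 11]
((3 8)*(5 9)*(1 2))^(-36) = ((1 2)(3 8)(5 9))^(-36) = (9)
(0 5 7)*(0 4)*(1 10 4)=(0 5 7 1 10 4)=[5, 10, 2, 3, 0, 7, 6, 1, 8, 9, 4]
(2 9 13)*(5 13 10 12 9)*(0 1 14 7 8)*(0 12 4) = (0 1 14 7 8 12 9 10 4)(2 5 13) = [1, 14, 5, 3, 0, 13, 6, 8, 12, 10, 4, 11, 9, 2, 7]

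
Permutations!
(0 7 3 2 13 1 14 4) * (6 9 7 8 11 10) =[8, 14, 13, 2, 0, 5, 9, 3, 11, 7, 6, 10, 12, 1, 4] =(0 8 11 10 6 9 7 3 2 13 1 14 4)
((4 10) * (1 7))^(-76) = (10) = ((1 7)(4 10))^(-76)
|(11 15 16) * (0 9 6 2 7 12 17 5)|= 24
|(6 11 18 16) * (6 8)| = 5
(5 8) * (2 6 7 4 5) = [0, 1, 6, 3, 5, 8, 7, 4, 2] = (2 6 7 4 5 8)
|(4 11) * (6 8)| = 2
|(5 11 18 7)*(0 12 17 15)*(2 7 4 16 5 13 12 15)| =|(0 15)(2 7 13 12 17)(4 16 5 11 18)| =10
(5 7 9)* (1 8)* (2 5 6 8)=[0, 2, 5, 3, 4, 7, 8, 9, 1, 6]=(1 2 5 7 9 6 8)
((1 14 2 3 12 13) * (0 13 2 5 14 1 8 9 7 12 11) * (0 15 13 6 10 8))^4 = (0 9 3)(2 13 8)(6 7 11)(10 12 15)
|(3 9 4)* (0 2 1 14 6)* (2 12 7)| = 21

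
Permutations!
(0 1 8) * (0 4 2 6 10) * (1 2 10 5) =(0 2 6 5 1 8 4 10) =[2, 8, 6, 3, 10, 1, 5, 7, 4, 9, 0]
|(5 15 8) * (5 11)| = 4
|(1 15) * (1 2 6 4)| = 5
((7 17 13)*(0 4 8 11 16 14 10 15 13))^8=((0 4 8 11 16 14 10 15 13 7 17))^8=(0 13 14 8 17 15 16 4 7 10 11)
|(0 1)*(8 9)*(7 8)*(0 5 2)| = |(0 1 5 2)(7 8 9)| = 12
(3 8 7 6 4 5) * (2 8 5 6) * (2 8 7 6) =(2 7 8 6 4)(3 5) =[0, 1, 7, 5, 2, 3, 4, 8, 6]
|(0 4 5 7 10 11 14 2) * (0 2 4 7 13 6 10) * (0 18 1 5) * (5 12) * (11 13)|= 9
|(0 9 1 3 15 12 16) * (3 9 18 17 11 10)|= 18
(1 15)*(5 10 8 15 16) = (1 16 5 10 8 15) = [0, 16, 2, 3, 4, 10, 6, 7, 15, 9, 8, 11, 12, 13, 14, 1, 5]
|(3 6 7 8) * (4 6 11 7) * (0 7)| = |(0 7 8 3 11)(4 6)| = 10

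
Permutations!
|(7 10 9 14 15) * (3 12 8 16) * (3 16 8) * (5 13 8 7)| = |(16)(3 12)(5 13 8 7 10 9 14 15)| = 8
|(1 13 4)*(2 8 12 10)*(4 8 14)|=8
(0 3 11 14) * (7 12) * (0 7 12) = (0 3 11 14 7) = [3, 1, 2, 11, 4, 5, 6, 0, 8, 9, 10, 14, 12, 13, 7]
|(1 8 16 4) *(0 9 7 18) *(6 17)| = 4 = |(0 9 7 18)(1 8 16 4)(6 17)|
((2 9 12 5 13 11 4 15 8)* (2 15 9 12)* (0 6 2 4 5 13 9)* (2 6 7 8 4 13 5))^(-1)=(0 4 15 8 7)(2 11 13 9 5 12)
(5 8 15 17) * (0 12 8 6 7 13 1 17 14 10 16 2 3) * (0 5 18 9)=(0 12 8 15 14 10 16 2 3 5 6 7 13 1 17 18 9)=[12, 17, 3, 5, 4, 6, 7, 13, 15, 0, 16, 11, 8, 1, 10, 14, 2, 18, 9]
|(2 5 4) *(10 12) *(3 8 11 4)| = |(2 5 3 8 11 4)(10 12)| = 6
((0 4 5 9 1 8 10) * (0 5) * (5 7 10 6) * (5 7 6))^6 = (10)(1 5)(8 9)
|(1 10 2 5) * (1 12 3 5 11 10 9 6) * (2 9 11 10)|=6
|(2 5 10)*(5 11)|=4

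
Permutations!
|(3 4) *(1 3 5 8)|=5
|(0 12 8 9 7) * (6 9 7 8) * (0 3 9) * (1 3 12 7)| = |(0 7 12 6)(1 3 9 8)| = 4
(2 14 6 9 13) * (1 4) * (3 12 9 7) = [0, 4, 14, 12, 1, 5, 7, 3, 8, 13, 10, 11, 9, 2, 6] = (1 4)(2 14 6 7 3 12 9 13)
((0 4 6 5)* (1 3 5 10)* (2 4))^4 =((0 2 4 6 10 1 3 5))^4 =(0 10)(1 2)(3 4)(5 6)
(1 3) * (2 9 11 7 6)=(1 3)(2 9 11 7 6)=[0, 3, 9, 1, 4, 5, 2, 6, 8, 11, 10, 7]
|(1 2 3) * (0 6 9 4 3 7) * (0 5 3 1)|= 9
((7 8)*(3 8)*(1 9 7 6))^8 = (1 7 8)(3 6 9)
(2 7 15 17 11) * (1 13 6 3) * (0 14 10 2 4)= (0 14 10 2 7 15 17 11 4)(1 13 6 3)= [14, 13, 7, 1, 0, 5, 3, 15, 8, 9, 2, 4, 12, 6, 10, 17, 16, 11]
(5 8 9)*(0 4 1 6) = (0 4 1 6)(5 8 9) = [4, 6, 2, 3, 1, 8, 0, 7, 9, 5]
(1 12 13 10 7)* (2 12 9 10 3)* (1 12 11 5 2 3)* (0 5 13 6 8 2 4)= (0 5 4)(1 9 10 7 12 6 8 2 11 13)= [5, 9, 11, 3, 0, 4, 8, 12, 2, 10, 7, 13, 6, 1]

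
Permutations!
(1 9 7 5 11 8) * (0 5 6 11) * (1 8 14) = (0 5)(1 9 7 6 11 14) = [5, 9, 2, 3, 4, 0, 11, 6, 8, 7, 10, 14, 12, 13, 1]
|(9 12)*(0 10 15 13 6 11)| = 6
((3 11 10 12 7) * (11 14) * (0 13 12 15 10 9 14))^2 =((0 13 12 7 3)(9 14 11)(10 15))^2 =(15)(0 12 3 13 7)(9 11 14)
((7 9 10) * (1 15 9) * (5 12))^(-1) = (1 7 10 9 15)(5 12)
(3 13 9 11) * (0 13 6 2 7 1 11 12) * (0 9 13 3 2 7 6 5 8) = (13)(0 3 5 8)(1 11 2 6 7)(9 12) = [3, 11, 6, 5, 4, 8, 7, 1, 0, 12, 10, 2, 9, 13]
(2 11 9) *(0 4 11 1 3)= [4, 3, 1, 0, 11, 5, 6, 7, 8, 2, 10, 9]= (0 4 11 9 2 1 3)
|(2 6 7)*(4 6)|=|(2 4 6 7)|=4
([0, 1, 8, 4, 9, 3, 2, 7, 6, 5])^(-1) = (2 6 8)(3 5 9 4)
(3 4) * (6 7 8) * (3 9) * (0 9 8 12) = (0 9 3 4 8 6 7 12) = [9, 1, 2, 4, 8, 5, 7, 12, 6, 3, 10, 11, 0]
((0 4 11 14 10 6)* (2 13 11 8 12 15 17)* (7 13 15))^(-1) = ((0 4 8 12 7 13 11 14 10 6)(2 15 17))^(-1) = (0 6 10 14 11 13 7 12 8 4)(2 17 15)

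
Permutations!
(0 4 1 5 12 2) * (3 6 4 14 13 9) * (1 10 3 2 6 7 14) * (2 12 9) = (0 1 5 9 12 6 4 10 3 7 14 13 2) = [1, 5, 0, 7, 10, 9, 4, 14, 8, 12, 3, 11, 6, 2, 13]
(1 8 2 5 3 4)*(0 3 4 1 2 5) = [3, 8, 0, 1, 2, 4, 6, 7, 5] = (0 3 1 8 5 4 2)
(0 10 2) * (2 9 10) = (0 2)(9 10) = [2, 1, 0, 3, 4, 5, 6, 7, 8, 10, 9]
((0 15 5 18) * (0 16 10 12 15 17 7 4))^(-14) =((0 17 7 4)(5 18 16 10 12 15))^(-14) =(0 7)(4 17)(5 12 16)(10 18 15)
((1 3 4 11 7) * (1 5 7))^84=((1 3 4 11)(5 7))^84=(11)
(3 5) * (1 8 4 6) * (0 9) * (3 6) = (0 9)(1 8 4 3 5 6) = [9, 8, 2, 5, 3, 6, 1, 7, 4, 0]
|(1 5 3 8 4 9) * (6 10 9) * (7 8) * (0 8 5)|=21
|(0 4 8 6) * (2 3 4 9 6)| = |(0 9 6)(2 3 4 8)| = 12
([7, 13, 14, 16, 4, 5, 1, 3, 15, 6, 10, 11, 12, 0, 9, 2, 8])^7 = [14, 15, 7, 6, 4, 5, 8, 9, 13, 16, 10, 11, 12, 2, 3, 0, 1]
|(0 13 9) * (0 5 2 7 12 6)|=8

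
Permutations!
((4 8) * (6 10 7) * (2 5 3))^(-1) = ((2 5 3)(4 8)(6 10 7))^(-1) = (2 3 5)(4 8)(6 7 10)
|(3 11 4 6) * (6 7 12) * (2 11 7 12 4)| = 10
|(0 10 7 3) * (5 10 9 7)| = |(0 9 7 3)(5 10)| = 4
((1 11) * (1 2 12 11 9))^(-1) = ((1 9)(2 12 11))^(-1) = (1 9)(2 11 12)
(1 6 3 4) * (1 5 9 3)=(1 6)(3 4 5 9)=[0, 6, 2, 4, 5, 9, 1, 7, 8, 3]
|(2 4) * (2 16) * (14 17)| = 6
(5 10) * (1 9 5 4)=(1 9 5 10 4)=[0, 9, 2, 3, 1, 10, 6, 7, 8, 5, 4]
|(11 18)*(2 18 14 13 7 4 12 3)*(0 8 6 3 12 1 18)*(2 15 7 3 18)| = 13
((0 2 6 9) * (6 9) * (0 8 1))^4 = (0 1 8 9 2)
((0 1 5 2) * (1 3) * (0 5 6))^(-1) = ((0 3 1 6)(2 5))^(-1) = (0 6 1 3)(2 5)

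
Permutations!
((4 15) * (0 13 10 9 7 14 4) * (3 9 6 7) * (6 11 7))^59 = ((0 13 10 11 7 14 4 15)(3 9))^59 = (0 11 4 13 7 15 10 14)(3 9)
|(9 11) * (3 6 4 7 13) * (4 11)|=|(3 6 11 9 4 7 13)|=7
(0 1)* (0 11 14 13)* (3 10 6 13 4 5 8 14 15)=[1, 11, 2, 10, 5, 8, 13, 7, 14, 9, 6, 15, 12, 0, 4, 3]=(0 1 11 15 3 10 6 13)(4 5 8 14)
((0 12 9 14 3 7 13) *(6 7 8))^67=(0 3 13 14 7 9 6 12 8)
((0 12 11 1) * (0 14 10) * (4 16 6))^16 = ((0 12 11 1 14 10)(4 16 6))^16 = (0 14 11)(1 12 10)(4 16 6)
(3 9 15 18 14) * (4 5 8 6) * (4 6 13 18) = (3 9 15 4 5 8 13 18 14) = [0, 1, 2, 9, 5, 8, 6, 7, 13, 15, 10, 11, 12, 18, 3, 4, 16, 17, 14]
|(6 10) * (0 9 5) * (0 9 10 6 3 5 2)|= 6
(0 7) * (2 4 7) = (0 2 4 7) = [2, 1, 4, 3, 7, 5, 6, 0]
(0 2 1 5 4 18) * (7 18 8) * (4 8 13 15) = (0 2 1 5 8 7 18)(4 13 15) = [2, 5, 1, 3, 13, 8, 6, 18, 7, 9, 10, 11, 12, 15, 14, 4, 16, 17, 0]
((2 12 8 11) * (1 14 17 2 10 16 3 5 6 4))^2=(1 17 12 11 16 5 4 14 2 8 10 3 6)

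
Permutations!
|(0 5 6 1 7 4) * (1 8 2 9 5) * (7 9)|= |(0 1 9 5 6 8 2 7 4)|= 9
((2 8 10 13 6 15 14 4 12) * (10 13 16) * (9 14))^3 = ((2 8 13 6 15 9 14 4 12)(10 16))^3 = (2 6 14)(4 8 15)(9 12 13)(10 16)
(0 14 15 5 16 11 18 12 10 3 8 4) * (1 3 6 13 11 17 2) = (0 14 15 5 16 17 2 1 3 8 4)(6 13 11 18 12 10) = [14, 3, 1, 8, 0, 16, 13, 7, 4, 9, 6, 18, 10, 11, 15, 5, 17, 2, 12]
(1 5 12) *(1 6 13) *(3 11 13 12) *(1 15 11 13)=(1 5 3 13 15 11)(6 12)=[0, 5, 2, 13, 4, 3, 12, 7, 8, 9, 10, 1, 6, 15, 14, 11]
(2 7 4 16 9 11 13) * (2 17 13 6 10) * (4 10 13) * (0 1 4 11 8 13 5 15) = (0 1 4 16 9 8 13 17 11 6 5 15)(2 7 10) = [1, 4, 7, 3, 16, 15, 5, 10, 13, 8, 2, 6, 12, 17, 14, 0, 9, 11]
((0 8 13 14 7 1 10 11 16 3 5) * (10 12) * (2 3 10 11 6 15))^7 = (0 11 5 12 3 1 2 7 15 14 6 13 10 8 16)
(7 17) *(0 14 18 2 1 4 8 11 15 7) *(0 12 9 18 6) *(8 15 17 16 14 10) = (0 10 8 11 17 12 9 18 2 1 4 15 7 16 14 6) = [10, 4, 1, 3, 15, 5, 0, 16, 11, 18, 8, 17, 9, 13, 6, 7, 14, 12, 2]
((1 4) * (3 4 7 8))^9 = ((1 7 8 3 4))^9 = (1 4 3 8 7)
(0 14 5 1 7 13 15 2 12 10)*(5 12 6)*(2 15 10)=(15)(0 14 12 2 6 5 1 7 13 10)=[14, 7, 6, 3, 4, 1, 5, 13, 8, 9, 0, 11, 2, 10, 12, 15]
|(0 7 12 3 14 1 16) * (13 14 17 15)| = 10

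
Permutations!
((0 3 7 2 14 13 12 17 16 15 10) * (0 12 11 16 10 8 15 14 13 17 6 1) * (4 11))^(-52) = ((0 3 7 2 13 4 11 16 14 17 10 12 6 1)(8 15))^(-52) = (0 13 14 6 7 11 10)(1 2 16 12 3 4 17)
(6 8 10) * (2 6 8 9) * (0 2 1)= [2, 0, 6, 3, 4, 5, 9, 7, 10, 1, 8]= (0 2 6 9 1)(8 10)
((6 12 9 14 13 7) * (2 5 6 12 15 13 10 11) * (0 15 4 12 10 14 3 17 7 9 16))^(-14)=(0 15 13 9 3 17 7 10 11 2 5 6 4 12 16)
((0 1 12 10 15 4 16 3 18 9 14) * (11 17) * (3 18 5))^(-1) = (0 14 9 18 16 4 15 10 12 1)(3 5)(11 17)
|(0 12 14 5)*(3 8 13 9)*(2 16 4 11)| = 4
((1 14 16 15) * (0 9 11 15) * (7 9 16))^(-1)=((0 16)(1 14 7 9 11 15))^(-1)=(0 16)(1 15 11 9 7 14)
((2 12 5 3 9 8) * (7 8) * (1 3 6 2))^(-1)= ((1 3 9 7 8)(2 12 5 6))^(-1)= (1 8 7 9 3)(2 6 5 12)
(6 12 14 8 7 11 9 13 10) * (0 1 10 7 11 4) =[1, 10, 2, 3, 0, 5, 12, 4, 11, 13, 6, 9, 14, 7, 8] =(0 1 10 6 12 14 8 11 9 13 7 4)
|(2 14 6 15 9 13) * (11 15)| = |(2 14 6 11 15 9 13)| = 7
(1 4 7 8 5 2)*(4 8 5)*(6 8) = (1 6 8 4 7 5 2) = [0, 6, 1, 3, 7, 2, 8, 5, 4]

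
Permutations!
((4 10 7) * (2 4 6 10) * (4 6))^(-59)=((2 6 10 7 4))^(-59)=(2 6 10 7 4)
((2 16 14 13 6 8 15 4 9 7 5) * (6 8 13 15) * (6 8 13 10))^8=(16)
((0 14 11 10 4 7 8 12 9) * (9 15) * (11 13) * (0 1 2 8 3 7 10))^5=(0 14 13 11)(1 9 15 12 8 2)(3 7)(4 10)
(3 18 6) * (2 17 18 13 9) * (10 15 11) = (2 17 18 6 3 13 9)(10 15 11) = [0, 1, 17, 13, 4, 5, 3, 7, 8, 2, 15, 10, 12, 9, 14, 11, 16, 18, 6]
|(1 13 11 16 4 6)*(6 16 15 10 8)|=14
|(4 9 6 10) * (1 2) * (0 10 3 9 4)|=|(0 10)(1 2)(3 9 6)|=6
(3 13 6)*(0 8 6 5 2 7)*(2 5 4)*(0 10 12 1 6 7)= [8, 6, 0, 13, 2, 5, 3, 10, 7, 9, 12, 11, 1, 4]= (0 8 7 10 12 1 6 3 13 4 2)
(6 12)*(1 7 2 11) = [0, 7, 11, 3, 4, 5, 12, 2, 8, 9, 10, 1, 6] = (1 7 2 11)(6 12)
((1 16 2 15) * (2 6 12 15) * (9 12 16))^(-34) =(16)(1 12)(9 15)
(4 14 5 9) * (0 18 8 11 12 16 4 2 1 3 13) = [18, 3, 1, 13, 14, 9, 6, 7, 11, 2, 10, 12, 16, 0, 5, 15, 4, 17, 8] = (0 18 8 11 12 16 4 14 5 9 2 1 3 13)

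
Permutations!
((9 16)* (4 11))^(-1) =(4 11)(9 16) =((4 11)(9 16))^(-1)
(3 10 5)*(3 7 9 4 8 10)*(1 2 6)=[0, 2, 6, 3, 8, 7, 1, 9, 10, 4, 5]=(1 2 6)(4 8 10 5 7 9)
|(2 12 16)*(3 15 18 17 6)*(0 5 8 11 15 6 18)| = |(0 5 8 11 15)(2 12 16)(3 6)(17 18)| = 30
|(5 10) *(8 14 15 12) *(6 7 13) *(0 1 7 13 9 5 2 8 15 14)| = 8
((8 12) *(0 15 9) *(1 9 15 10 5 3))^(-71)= ((15)(0 10 5 3 1 9)(8 12))^(-71)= (15)(0 10 5 3 1 9)(8 12)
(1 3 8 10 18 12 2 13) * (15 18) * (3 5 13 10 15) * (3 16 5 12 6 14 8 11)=(1 12 2 10 16 5 13)(3 11)(6 14 8 15 18)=[0, 12, 10, 11, 4, 13, 14, 7, 15, 9, 16, 3, 2, 1, 8, 18, 5, 17, 6]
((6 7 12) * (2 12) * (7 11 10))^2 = (2 6 10)(7 12 11)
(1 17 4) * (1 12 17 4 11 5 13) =(1 4 12 17 11 5 13) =[0, 4, 2, 3, 12, 13, 6, 7, 8, 9, 10, 5, 17, 1, 14, 15, 16, 11]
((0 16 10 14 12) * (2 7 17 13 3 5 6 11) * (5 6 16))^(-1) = (0 12 14 10 16 5)(2 11 6 3 13 17 7)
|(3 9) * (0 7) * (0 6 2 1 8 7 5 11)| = 30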